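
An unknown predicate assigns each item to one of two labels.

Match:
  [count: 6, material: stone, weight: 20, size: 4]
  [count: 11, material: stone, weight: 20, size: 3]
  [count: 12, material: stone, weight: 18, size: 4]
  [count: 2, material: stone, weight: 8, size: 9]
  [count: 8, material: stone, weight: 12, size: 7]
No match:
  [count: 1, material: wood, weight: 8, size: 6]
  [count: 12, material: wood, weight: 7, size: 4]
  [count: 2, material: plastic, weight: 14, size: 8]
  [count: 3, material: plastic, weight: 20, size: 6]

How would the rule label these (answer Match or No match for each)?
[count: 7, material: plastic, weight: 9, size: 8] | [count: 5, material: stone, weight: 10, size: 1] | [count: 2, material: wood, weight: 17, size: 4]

All 'Match' examples share one property — material is stone — and every 'No match' example lacks it.

No match, Match, No match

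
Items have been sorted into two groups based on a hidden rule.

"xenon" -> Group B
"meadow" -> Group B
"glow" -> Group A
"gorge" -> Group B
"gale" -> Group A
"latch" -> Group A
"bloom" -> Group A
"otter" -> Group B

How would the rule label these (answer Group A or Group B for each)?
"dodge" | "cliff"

Group B, Group A

'Group A' ⟺ contains 'l'.
"dodge": no 'l' — does not satisfy this, so Group B. "cliff": has 'l' — fits, so Group A.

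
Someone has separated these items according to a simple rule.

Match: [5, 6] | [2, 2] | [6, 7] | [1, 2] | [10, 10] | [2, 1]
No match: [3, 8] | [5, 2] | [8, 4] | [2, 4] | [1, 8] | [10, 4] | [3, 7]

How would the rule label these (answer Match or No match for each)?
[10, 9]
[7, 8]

One predicate separates the groups cleanly: |first − second| ≤ 1.
[10, 9]: Match (|10−9| = 1). [7, 8]: Match (|7−8| = 1).

Match, Match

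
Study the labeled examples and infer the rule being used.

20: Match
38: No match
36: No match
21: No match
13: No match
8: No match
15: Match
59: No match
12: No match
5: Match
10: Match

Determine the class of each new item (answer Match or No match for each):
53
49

No match, No match

The distinguishing property — multiple of 5 — holds for all the 'Match' cases and none of the 'No match' cases.
No match: 53, since 53 = 5·10 + 3.
No match: 49, since 49 = 5·9 + 4.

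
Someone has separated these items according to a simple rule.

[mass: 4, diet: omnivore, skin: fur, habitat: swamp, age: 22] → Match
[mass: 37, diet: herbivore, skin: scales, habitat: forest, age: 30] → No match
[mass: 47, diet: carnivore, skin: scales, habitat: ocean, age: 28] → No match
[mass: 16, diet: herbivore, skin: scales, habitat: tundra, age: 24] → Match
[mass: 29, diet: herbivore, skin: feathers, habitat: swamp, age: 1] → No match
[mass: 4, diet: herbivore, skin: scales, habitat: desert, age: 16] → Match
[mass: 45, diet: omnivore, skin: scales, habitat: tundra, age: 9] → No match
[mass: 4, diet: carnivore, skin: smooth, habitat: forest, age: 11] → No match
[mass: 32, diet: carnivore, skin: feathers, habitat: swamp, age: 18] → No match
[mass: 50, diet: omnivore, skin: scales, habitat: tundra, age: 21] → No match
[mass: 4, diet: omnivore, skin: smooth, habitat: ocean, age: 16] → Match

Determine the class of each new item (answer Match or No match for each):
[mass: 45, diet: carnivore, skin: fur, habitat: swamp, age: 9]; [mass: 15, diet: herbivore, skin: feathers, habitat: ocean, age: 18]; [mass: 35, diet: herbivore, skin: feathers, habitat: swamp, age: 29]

No match, Match, No match

'Match' ⟺ mass ≤ 16 AND age ≥ 16.
[mass: 45, diet: carnivore, skin: fur, habitat: swamp, age: 9]: No match (mass = 45, age = 9). [mass: 15, diet: herbivore, skin: feathers, habitat: ocean, age: 18]: Match (mass = 15, age = 18). [mass: 35, diet: herbivore, skin: feathers, habitat: swamp, age: 29]: No match (mass = 35, age = 29).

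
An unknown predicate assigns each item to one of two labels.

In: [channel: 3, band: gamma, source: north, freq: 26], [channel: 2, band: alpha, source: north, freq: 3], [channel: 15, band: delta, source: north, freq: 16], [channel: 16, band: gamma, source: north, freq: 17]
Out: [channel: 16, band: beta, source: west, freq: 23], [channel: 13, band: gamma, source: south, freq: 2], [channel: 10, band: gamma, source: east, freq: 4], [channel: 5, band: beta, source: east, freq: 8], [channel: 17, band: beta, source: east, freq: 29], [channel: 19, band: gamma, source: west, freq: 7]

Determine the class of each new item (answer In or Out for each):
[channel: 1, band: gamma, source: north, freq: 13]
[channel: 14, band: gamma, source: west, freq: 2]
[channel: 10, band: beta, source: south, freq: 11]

In, Out, Out

All 'In' examples share one property — source is north — and every 'Out' example lacks it.
In: [channel: 1, band: gamma, source: north, freq: 13], since source is north.
Out: [channel: 14, band: gamma, source: west, freq: 2], since source is west.
Out: [channel: 10, band: beta, source: south, freq: 11], since source is south.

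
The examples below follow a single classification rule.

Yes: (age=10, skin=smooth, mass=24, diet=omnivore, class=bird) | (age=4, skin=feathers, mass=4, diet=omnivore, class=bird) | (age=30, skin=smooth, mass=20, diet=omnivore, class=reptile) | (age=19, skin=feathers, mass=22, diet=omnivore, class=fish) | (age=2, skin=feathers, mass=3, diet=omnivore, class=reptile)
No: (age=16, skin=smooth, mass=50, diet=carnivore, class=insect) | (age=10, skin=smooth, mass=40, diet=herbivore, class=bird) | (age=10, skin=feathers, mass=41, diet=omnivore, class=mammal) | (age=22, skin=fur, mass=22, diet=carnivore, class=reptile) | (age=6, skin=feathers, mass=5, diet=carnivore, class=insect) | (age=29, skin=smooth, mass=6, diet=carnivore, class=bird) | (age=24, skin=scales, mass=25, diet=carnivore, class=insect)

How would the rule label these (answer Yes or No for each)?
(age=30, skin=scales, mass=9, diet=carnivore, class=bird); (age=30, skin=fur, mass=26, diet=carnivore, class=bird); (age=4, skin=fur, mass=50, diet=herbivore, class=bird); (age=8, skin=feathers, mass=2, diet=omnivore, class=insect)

'Yes' ⟺ diet is omnivore AND mass ≤ 24.
No: (age=30, skin=scales, mass=9, diet=carnivore, class=bird), since diet is carnivore, mass = 9. No: (age=30, skin=fur, mass=26, diet=carnivore, class=bird), since diet is carnivore, mass = 26. No: (age=4, skin=fur, mass=50, diet=herbivore, class=bird), since diet is herbivore, mass = 50. Yes: (age=8, skin=feathers, mass=2, diet=omnivore, class=insect), since diet is omnivore, mass = 2.

No, No, No, Yes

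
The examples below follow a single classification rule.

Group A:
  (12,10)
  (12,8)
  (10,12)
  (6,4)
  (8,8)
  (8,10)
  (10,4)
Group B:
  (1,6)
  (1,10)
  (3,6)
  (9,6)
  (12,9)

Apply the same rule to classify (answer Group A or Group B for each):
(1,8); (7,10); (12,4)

Group B, Group B, Group A

The common property of the 'Group A' items is: sum is even. No 'Group B' item has it.
(1,8) — 1+8 = 9, hence Group B. (7,10) — 7+10 = 17, hence Group B. (12,4) — 12+4 = 16, hence Group A.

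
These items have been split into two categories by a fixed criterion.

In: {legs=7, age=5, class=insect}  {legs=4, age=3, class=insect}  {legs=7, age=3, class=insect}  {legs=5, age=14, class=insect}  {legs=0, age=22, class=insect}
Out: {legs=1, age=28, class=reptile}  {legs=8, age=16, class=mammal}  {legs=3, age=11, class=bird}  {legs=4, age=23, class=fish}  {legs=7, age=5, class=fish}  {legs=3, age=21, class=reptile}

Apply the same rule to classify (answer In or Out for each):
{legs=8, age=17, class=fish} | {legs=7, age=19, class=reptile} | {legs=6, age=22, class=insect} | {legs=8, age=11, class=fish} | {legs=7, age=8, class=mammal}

Out, Out, In, Out, Out

Looking at the examples, the only property every 'In' case has and every 'Out' case lacks is: class is insect.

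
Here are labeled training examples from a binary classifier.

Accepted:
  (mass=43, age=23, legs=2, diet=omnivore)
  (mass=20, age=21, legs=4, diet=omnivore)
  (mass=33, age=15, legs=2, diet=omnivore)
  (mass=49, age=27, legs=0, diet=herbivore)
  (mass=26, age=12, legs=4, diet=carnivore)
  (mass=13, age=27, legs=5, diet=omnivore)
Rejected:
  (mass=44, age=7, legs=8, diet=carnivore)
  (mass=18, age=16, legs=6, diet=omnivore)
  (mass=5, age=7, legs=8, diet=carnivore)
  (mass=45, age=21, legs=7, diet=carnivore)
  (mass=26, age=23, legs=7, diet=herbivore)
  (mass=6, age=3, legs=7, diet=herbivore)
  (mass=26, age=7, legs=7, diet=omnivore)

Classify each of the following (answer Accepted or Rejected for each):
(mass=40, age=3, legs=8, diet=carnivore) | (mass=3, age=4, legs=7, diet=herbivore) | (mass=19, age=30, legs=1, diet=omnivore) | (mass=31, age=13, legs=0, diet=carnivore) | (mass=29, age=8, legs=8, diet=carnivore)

'Accepted' ⟺ legs ≤ 5.
(mass=40, age=3, legs=8, diet=carnivore): legs = 8, fails the rule → Rejected. (mass=3, age=4, legs=7, diet=herbivore): legs = 7, fails the rule → Rejected. (mass=19, age=30, legs=1, diet=omnivore): legs = 1, has this property → Accepted. (mass=31, age=13, legs=0, diet=carnivore): legs = 0, has this property → Accepted. (mass=29, age=8, legs=8, diet=carnivore): legs = 8, fails the rule → Rejected.

Rejected, Rejected, Accepted, Accepted, Rejected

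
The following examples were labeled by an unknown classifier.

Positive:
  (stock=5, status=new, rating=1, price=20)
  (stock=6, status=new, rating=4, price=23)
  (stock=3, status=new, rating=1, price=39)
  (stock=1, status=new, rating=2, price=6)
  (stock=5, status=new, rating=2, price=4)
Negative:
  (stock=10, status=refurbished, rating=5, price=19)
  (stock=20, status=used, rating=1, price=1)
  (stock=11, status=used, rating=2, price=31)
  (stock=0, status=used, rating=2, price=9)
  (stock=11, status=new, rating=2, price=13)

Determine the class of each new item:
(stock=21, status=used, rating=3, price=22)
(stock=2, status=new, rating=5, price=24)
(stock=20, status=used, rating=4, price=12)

Negative, Positive, Negative

The common property of the 'Positive' items is: status is new AND stock ≤ 6. No 'Negative' item has it.
(stock=21, status=used, rating=3, price=22): status is used, stock = 21 — does not pass, so Negative. (stock=2, status=new, rating=5, price=24): status is new, stock = 2 — fits, so Positive. (stock=20, status=used, rating=4, price=12): status is used, stock = 20 — does not pass, so Negative.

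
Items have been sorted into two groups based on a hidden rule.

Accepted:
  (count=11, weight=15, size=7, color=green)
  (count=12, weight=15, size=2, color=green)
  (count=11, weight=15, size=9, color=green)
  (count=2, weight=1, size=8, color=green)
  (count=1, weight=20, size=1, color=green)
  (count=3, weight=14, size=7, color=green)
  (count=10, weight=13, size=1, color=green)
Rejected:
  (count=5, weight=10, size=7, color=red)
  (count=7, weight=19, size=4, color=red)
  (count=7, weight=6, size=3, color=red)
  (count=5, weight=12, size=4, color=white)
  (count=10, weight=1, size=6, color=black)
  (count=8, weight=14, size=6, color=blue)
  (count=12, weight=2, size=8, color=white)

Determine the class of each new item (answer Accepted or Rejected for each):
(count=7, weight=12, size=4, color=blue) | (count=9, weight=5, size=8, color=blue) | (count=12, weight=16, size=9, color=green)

Rejected, Rejected, Accepted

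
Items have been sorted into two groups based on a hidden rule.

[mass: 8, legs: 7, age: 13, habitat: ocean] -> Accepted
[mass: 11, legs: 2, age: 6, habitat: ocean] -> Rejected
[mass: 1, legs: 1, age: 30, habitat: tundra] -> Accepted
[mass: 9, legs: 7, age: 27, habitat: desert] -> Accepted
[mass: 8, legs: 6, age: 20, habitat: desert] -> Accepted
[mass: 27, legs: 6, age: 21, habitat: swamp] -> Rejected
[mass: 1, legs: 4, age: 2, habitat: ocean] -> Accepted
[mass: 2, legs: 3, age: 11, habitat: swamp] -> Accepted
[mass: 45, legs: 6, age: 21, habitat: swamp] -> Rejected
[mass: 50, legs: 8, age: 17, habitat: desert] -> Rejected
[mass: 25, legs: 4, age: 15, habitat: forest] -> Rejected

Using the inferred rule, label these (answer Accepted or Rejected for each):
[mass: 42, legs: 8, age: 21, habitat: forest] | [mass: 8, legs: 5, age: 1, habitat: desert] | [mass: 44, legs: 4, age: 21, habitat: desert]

Rejected, Accepted, Rejected

One predicate separates the groups cleanly: mass ≤ 9.
[mass: 42, legs: 8, age: 21, habitat: forest] → mass = 42 → Rejected.
[mass: 8, legs: 5, age: 1, habitat: desert] → mass = 8 → Accepted.
[mass: 44, legs: 4, age: 21, habitat: desert] → mass = 44 → Rejected.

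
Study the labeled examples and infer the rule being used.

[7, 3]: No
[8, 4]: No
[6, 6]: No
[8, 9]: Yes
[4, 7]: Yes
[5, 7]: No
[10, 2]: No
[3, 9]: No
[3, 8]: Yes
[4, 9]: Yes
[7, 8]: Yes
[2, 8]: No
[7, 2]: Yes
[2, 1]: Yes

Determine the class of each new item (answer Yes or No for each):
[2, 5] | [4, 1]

Checking candidate rules against both groups, what survives is: sum is odd.
[2, 5] — 2+5 = 7, hence Yes.
[4, 1] — 4+1 = 5, hence Yes.

Yes, Yes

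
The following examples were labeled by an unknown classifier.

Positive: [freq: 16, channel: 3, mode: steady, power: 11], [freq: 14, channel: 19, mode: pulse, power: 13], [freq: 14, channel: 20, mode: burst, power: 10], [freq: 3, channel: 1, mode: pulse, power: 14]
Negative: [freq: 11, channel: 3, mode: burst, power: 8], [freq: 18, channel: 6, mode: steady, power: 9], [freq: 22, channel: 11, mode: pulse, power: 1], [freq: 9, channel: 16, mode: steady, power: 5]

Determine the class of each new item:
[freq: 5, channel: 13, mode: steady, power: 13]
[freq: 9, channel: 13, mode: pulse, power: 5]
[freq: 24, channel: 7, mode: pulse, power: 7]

Positive, Negative, Negative

The classifier is using: power ≥ 10.
Positive: [freq: 5, channel: 13, mode: steady, power: 13], since power = 13.
Negative: [freq: 9, channel: 13, mode: pulse, power: 5], since power = 5.
Negative: [freq: 24, channel: 7, mode: pulse, power: 7], since power = 7.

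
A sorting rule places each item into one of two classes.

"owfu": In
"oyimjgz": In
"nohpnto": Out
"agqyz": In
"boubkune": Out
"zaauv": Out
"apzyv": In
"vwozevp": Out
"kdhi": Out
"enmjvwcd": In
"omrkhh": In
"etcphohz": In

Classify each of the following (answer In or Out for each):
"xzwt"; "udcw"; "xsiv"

Every 'In' example satisfies: starts with a vowel. None of the 'Out' examples do.
"xzwt" — starts with 'x', hence Out. "udcw" — starts with 'u', hence In. "xsiv" — starts with 'x', hence Out.

Out, In, Out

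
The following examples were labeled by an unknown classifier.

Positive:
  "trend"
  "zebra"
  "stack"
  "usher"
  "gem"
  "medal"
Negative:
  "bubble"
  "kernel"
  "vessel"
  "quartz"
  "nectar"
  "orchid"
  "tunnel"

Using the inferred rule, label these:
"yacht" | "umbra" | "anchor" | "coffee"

Every 'Positive' example satisfies: odd length. None of the 'Negative' examples do.
"yacht" — length 5, hence Positive. "umbra" — length 5, hence Positive. "anchor" — length 6, hence Negative. "coffee" — length 6, hence Negative.

Positive, Positive, Negative, Negative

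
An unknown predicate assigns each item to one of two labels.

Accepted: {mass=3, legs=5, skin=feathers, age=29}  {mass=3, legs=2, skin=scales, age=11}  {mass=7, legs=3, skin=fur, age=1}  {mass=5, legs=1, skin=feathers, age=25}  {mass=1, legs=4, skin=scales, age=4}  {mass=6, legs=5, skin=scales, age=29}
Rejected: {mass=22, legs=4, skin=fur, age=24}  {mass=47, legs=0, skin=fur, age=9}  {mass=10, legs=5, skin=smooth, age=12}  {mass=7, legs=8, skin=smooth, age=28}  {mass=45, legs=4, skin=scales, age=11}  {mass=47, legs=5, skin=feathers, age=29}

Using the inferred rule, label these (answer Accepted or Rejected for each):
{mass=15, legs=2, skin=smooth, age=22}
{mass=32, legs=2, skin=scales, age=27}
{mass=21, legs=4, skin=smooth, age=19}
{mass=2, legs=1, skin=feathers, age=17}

Rejected, Rejected, Rejected, Accepted

The simplest hypothesis consistent with all the labels is: mass ≤ 7 AND legs ≤ 5.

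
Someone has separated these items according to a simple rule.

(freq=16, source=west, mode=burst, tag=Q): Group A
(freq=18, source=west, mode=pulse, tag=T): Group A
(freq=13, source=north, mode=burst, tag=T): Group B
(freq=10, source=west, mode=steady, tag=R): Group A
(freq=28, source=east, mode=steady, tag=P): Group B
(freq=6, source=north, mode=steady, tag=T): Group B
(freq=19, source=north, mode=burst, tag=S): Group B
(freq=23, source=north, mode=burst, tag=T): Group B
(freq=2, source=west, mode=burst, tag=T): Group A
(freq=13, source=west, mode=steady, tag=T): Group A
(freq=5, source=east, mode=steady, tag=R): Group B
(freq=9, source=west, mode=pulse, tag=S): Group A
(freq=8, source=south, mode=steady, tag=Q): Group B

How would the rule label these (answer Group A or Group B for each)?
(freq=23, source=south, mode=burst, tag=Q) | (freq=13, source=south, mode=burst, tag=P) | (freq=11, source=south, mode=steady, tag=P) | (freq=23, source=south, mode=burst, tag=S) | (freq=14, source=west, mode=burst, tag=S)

Group B, Group B, Group B, Group B, Group A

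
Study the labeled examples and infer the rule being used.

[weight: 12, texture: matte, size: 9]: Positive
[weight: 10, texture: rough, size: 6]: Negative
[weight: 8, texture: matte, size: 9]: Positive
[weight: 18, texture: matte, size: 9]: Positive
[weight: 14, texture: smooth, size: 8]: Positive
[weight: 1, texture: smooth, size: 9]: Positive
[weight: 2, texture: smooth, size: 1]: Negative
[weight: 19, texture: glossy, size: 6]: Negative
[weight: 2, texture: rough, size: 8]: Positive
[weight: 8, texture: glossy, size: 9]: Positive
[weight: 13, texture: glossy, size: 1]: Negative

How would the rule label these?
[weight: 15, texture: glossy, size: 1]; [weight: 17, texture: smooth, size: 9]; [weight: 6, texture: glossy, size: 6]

Negative, Positive, Negative

The simplest hypothesis consistent with all the labels is: size ≥ 8.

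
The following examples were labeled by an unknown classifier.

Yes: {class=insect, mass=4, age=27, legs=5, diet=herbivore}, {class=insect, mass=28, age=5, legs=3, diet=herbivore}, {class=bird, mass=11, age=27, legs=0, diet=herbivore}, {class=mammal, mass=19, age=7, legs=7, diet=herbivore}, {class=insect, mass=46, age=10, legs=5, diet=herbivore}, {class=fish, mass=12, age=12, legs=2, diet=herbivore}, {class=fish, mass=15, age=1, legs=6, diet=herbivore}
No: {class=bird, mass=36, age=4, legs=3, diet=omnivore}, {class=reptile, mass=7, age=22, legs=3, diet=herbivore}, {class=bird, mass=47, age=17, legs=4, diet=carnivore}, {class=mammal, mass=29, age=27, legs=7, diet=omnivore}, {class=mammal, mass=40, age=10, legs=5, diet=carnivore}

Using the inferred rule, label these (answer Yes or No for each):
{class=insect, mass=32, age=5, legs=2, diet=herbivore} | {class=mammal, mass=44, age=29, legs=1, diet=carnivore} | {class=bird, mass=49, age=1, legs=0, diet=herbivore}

Every 'Yes' example satisfies: diet is herbivore AND age ≠ 22. None of the 'No' examples do.

Yes, No, Yes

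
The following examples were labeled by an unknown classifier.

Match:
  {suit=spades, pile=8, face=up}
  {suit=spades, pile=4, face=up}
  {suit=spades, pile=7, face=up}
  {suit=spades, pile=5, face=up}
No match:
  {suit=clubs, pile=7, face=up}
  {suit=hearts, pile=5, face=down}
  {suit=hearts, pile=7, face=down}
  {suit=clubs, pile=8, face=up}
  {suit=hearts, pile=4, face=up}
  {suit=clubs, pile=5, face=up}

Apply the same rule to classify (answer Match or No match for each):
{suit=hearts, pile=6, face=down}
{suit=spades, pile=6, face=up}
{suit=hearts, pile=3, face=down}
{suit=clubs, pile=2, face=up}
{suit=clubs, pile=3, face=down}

No match, Match, No match, No match, No match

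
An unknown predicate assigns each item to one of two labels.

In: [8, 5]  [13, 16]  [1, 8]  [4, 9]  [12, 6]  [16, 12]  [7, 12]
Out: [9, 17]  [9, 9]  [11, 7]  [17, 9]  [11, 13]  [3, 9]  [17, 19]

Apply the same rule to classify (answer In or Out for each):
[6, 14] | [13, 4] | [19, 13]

In, In, Out

'In' ⟺ product is even.
[6, 14] → 6·14 = 84 → In. [13, 4] → 13·4 = 52 → In. [19, 13] → 19·13 = 247 → Out.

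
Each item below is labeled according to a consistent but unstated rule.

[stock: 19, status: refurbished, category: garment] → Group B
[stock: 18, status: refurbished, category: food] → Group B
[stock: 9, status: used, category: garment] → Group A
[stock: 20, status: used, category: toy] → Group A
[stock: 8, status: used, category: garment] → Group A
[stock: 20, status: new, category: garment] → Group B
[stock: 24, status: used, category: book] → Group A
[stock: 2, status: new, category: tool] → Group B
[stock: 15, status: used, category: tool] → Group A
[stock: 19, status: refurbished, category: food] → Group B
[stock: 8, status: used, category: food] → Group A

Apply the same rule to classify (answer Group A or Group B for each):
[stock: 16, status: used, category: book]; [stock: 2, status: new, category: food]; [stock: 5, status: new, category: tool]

Every 'Group A' example satisfies: status is used. None of the 'Group B' examples do.

Group A, Group B, Group B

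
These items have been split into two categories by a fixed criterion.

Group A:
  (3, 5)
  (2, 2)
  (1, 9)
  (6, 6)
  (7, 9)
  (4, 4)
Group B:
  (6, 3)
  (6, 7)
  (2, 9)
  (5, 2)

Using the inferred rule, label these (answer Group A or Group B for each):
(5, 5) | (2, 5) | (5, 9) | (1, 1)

Group A, Group B, Group A, Group A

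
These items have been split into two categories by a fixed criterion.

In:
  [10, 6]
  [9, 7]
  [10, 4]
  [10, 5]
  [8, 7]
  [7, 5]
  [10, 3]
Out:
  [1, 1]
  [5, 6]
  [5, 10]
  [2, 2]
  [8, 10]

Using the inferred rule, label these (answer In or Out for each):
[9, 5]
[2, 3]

The classifier is using: first > second.
[9, 5]: 9 > 5, qualifies → In. [2, 3]: 2 < 3, lacks this property → Out.

In, Out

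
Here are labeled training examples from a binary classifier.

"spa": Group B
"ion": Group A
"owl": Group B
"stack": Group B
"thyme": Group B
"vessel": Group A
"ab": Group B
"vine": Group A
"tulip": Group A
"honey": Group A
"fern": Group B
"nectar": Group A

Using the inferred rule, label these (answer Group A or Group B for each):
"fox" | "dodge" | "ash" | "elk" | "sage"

Group B, Group A, Group B, Group B, Group A

Every 'Group A' example satisfies: has ≥ 2 vowels. None of the 'Group B' examples do.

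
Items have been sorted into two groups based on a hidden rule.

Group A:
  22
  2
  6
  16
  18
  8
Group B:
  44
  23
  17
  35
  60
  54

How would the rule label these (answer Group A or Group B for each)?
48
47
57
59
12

The distinguishing property — even AND at most 22 — holds for all the 'Group A' cases and none of the 'Group B' cases.

Group B, Group B, Group B, Group B, Group A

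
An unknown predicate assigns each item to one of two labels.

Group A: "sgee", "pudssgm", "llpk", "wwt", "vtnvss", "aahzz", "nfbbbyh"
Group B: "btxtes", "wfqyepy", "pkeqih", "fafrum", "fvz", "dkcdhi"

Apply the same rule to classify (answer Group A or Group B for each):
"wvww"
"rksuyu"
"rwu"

Group A, Group B, Group B

The rule appears to be: has a double letter.
"wvww": Group A ('ww' doubled).
"rksuyu": Group B (no doubled letter).
"rwu": Group B (no doubled letter).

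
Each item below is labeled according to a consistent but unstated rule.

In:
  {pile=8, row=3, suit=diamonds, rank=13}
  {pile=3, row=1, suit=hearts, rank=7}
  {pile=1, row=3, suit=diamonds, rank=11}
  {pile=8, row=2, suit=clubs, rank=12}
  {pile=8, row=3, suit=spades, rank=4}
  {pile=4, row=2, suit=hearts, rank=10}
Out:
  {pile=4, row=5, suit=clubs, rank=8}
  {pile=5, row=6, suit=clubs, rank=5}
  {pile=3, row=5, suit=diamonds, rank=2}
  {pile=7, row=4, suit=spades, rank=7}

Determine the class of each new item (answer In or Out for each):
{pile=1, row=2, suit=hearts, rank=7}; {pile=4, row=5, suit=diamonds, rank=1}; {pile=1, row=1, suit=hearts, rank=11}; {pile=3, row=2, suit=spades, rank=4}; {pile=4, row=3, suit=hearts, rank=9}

In, Out, In, In, In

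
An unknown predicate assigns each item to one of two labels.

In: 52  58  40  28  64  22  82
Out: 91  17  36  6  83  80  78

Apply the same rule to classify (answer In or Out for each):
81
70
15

Out, In, Out

'In' ⟺ ≡ 4 (mod 6).
81: 81 mod 6 = 3, does not satisfy this → Out.
70: 70 mod 6 = 4, passes → In.
15: 15 mod 6 = 3, does not satisfy this → Out.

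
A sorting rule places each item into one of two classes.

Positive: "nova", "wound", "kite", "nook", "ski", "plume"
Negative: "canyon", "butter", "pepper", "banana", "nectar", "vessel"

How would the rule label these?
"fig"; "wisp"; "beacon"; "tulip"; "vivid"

A rule that fits every label: length ≤ 5 — true of each 'Positive' example, false of each 'Negative' one.

Positive, Positive, Negative, Positive, Positive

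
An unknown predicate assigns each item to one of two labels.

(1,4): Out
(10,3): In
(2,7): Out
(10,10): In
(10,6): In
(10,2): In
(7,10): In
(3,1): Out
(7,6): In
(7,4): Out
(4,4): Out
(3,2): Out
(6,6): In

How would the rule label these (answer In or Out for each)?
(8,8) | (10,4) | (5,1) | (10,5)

The distinguishing property — sum ≥ 12 — holds for all the 'In' cases and none of the 'Out' cases.

In, In, Out, In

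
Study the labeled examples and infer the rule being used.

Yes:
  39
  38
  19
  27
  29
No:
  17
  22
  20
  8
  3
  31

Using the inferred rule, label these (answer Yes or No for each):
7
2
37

No, No, Yes

One predicate separates the groups cleanly: digit sum ≥ 9.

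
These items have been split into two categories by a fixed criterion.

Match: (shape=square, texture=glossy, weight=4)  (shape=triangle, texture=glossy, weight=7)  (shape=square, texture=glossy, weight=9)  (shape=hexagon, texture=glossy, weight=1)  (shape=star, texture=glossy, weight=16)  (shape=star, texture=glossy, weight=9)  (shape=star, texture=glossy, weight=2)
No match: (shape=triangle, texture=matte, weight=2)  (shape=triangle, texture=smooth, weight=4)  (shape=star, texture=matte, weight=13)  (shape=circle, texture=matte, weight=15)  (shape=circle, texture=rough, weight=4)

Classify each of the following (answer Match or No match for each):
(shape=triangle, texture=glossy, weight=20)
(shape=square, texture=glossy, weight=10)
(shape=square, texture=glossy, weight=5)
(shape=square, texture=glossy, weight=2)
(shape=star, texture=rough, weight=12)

Match, Match, Match, Match, No match

The classifier is using: texture is glossy.
(shape=triangle, texture=glossy, weight=20): texture is glossy — meets the rule, so Match. (shape=square, texture=glossy, weight=10): texture is glossy — meets the rule, so Match. (shape=square, texture=glossy, weight=5): texture is glossy — meets the rule, so Match. (shape=square, texture=glossy, weight=2): texture is glossy — meets the rule, so Match. (shape=star, texture=rough, weight=12): texture is rough — doesn't qualify, so No match.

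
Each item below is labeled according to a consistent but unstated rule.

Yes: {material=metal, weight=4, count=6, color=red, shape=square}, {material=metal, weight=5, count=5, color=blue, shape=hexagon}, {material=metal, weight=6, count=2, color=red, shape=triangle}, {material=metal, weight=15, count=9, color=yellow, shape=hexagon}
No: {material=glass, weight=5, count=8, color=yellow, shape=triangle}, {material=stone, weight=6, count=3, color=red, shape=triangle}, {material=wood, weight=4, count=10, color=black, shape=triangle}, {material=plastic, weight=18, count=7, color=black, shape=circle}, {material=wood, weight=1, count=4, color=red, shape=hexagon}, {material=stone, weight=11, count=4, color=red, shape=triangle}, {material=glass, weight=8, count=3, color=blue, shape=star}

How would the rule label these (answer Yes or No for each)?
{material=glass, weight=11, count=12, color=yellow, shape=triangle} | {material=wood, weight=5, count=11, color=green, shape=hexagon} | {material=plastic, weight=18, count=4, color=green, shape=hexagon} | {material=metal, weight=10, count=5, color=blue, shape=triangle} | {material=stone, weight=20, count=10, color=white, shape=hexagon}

No, No, No, Yes, No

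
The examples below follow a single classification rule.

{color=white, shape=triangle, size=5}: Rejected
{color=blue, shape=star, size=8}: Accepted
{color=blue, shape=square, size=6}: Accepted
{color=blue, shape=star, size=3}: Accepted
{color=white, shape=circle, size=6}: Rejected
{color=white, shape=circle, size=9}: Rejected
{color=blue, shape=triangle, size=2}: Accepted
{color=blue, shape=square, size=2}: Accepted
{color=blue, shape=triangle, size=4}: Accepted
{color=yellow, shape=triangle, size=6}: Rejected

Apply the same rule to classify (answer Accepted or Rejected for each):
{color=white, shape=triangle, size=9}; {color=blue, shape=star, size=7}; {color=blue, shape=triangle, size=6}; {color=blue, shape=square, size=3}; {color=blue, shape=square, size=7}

Rejected, Accepted, Accepted, Accepted, Accepted

The rule appears to be: color is blue.
{color=white, shape=triangle, size=9}: color is white — does not fit, so Rejected.
{color=blue, shape=star, size=7}: color is blue — meets the rule, so Accepted.
{color=blue, shape=triangle, size=6}: color is blue — meets the rule, so Accepted.
{color=blue, shape=square, size=3}: color is blue — meets the rule, so Accepted.
{color=blue, shape=square, size=7}: color is blue — meets the rule, so Accepted.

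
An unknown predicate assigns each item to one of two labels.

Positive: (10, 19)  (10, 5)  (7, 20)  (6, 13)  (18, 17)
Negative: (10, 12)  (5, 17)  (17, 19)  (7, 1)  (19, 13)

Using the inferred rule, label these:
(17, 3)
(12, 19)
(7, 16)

Negative, Positive, Positive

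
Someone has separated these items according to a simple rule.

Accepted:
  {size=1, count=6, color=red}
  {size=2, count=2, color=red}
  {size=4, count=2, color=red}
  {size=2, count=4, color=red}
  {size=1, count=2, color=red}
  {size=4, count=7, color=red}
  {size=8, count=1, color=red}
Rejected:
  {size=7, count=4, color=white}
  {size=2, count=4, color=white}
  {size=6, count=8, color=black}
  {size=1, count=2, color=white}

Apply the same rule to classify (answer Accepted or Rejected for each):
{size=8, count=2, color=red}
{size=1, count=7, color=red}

Comparing the two groups points to one rule — color is red.

Accepted, Accepted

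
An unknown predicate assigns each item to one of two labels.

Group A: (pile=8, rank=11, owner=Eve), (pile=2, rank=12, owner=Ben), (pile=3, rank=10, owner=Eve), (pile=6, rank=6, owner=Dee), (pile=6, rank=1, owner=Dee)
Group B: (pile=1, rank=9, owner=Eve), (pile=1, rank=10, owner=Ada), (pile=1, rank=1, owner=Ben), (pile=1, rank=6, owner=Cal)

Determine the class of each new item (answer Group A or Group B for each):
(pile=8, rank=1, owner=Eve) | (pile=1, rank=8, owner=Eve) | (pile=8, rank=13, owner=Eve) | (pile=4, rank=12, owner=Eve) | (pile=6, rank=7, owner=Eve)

The classifier is using: pile ≥ 2.

Group A, Group B, Group A, Group A, Group A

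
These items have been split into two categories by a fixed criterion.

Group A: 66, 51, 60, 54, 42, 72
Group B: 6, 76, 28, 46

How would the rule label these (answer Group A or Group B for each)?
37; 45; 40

Group B, Group A, Group B

A rule that fits every label: multiple of 3 AND at least 28 — true of each 'Group A' example, false of each 'Group B' one.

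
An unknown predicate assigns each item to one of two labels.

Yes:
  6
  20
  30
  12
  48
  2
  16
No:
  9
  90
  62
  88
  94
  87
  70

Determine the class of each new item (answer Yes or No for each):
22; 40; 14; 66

Every 'Yes' example satisfies: even AND at most 48. None of the 'No' examples do.

Yes, Yes, Yes, No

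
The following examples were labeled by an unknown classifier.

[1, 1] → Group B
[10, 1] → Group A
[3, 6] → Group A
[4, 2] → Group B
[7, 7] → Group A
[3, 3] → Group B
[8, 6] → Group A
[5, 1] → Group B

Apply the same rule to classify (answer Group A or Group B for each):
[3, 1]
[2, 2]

Group B, Group B

The common property of the 'Group A' items is: sum ≥ 9. No 'Group B' item has it.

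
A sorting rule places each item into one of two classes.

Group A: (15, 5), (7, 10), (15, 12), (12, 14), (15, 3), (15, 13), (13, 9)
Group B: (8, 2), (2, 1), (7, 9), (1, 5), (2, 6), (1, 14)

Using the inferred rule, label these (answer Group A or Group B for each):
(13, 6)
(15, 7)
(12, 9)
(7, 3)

Group A, Group A, Group A, Group B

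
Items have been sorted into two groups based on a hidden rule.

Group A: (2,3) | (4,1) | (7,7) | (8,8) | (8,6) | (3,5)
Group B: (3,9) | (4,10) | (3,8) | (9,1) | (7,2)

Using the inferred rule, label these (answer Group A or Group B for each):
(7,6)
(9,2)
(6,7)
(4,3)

Group A, Group B, Group A, Group A

The common property of the 'Group A' items is: |first − second| ≤ 3. No 'Group B' item has it.
(7,6) → |7−6| = 1 → Group A. (9,2) → |9−2| = 7 → Group B. (6,7) → |6−7| = 1 → Group A. (4,3) → |4−3| = 1 → Group A.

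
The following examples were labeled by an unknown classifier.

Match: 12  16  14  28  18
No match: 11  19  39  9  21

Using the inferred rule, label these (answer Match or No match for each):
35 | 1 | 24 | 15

Checking candidate rules against both groups, what survives is: even.
35 — 35 is odd, hence No match. 1 — 1 is odd, hence No match. 24 — 24 is even, hence Match. 15 — 15 is odd, hence No match.

No match, No match, Match, No match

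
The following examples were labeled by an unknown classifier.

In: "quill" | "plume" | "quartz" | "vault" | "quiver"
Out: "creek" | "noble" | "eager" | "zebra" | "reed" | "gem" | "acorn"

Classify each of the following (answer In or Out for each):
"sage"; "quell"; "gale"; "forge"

The pattern is that an item is 'In' exactly when: contains 'u'.

Out, In, Out, Out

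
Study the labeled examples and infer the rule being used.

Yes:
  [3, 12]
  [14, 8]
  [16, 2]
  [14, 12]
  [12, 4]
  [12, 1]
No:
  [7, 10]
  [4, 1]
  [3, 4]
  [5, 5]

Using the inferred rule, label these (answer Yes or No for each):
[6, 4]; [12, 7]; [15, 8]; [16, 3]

No, Yes, Yes, Yes

Rule: max ≥ 12. This holds for each 'Yes' example and fails for each 'No' one.
[6, 4]: No (max 6). [12, 7]: Yes (max 12). [15, 8]: Yes (max 15). [16, 3]: Yes (max 16).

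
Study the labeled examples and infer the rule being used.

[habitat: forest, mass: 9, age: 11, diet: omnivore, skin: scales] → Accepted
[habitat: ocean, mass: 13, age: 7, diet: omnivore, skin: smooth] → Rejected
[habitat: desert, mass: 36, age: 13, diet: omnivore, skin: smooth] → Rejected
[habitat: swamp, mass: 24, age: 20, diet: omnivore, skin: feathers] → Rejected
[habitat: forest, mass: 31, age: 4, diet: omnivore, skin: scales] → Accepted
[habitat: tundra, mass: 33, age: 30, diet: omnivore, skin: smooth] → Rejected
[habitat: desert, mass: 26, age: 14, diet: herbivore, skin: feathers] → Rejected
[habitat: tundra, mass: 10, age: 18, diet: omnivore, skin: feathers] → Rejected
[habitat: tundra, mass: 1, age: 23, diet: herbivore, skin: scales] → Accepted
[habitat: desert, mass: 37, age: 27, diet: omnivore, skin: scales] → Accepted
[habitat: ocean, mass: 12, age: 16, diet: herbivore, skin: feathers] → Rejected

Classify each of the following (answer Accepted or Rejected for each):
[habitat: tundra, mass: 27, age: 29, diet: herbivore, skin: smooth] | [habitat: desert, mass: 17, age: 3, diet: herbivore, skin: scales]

Looking at the examples, the only property every 'Accepted' case has and every 'Rejected' case lacks is: skin is scales.

Rejected, Accepted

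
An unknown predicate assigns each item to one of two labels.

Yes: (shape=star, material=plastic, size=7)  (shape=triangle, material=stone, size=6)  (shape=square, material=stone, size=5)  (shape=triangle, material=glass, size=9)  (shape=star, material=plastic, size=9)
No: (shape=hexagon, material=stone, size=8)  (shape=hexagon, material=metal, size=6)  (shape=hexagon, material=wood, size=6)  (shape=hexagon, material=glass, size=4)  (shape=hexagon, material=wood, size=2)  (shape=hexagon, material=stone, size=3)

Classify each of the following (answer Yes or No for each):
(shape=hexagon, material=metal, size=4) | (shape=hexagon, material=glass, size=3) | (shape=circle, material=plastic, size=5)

No, No, Yes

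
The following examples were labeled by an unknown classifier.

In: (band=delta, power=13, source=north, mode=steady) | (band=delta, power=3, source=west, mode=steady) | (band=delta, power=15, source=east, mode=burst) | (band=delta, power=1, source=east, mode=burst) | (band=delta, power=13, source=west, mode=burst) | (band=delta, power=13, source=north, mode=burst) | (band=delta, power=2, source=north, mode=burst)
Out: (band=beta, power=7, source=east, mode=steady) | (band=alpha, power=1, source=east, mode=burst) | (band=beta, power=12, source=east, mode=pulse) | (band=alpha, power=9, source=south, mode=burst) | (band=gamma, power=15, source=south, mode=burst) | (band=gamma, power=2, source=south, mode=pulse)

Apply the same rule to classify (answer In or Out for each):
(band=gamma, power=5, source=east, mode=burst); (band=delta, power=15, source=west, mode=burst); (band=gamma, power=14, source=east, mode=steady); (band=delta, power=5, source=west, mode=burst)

Out, In, Out, In

The classifier is using: band is delta.
(band=gamma, power=5, source=east, mode=burst): band is gamma, lacks this property → Out. (band=delta, power=15, source=west, mode=burst): band is delta, fits → In. (band=gamma, power=14, source=east, mode=steady): band is gamma, lacks this property → Out. (band=delta, power=5, source=west, mode=burst): band is delta, fits → In.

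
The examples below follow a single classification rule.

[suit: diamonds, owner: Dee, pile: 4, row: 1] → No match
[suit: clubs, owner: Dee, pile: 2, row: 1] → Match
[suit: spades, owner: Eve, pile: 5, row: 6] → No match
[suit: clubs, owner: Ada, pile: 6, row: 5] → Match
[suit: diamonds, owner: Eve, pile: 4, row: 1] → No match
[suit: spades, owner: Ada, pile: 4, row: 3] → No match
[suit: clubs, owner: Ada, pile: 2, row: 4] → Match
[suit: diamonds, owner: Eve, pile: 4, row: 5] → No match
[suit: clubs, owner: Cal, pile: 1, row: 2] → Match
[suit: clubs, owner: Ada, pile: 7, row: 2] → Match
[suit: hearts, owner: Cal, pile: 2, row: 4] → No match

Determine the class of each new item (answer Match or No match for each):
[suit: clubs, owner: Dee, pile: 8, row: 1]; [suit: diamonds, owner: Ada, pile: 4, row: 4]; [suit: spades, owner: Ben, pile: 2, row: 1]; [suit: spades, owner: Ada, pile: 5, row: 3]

Match, No match, No match, No match

'Match' ⟺ suit is clubs.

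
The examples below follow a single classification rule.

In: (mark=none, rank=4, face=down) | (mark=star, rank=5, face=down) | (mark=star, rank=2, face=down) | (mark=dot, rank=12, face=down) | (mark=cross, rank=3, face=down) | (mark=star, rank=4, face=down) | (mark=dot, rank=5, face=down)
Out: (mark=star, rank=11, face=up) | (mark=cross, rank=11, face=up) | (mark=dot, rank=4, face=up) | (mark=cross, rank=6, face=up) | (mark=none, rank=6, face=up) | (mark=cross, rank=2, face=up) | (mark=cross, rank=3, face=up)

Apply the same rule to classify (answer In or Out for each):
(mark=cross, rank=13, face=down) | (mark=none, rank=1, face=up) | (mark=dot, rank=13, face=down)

One predicate separates the groups cleanly: face is down.

In, Out, In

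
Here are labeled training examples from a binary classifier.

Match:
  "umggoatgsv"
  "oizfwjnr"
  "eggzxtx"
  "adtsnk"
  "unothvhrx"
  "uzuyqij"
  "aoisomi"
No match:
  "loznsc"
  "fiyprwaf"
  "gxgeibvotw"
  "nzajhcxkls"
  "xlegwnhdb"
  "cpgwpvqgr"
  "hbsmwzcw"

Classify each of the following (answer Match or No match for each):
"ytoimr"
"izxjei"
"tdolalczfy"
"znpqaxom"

No match, Match, No match, No match

The rule appears to be: starts with a vowel.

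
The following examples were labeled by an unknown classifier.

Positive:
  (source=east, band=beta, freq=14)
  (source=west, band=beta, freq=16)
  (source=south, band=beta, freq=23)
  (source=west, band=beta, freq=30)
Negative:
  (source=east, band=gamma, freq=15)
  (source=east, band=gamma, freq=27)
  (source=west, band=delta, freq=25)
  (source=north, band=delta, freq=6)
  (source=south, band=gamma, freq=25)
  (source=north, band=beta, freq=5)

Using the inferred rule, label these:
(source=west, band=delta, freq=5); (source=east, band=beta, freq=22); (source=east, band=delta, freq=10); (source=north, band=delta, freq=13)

Negative, Positive, Negative, Negative

The simplest hypothesis consistent with all the labels is: band is beta AND freq ≥ 6.
(source=west, band=delta, freq=5): band is delta, freq = 5, fails the rule → Negative. (source=east, band=beta, freq=22): band is beta, freq = 22, satisfies this → Positive. (source=east, band=delta, freq=10): band is delta, freq = 10, fails the rule → Negative. (source=north, band=delta, freq=13): band is delta, freq = 13, fails the rule → Negative.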